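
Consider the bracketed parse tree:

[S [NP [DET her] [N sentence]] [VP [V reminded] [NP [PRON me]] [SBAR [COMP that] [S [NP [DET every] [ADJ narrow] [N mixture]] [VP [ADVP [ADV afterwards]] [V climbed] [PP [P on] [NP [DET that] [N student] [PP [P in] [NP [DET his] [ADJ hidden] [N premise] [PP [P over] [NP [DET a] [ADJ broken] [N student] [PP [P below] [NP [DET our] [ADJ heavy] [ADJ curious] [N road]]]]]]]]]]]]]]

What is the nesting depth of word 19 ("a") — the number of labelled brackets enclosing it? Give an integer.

12

The word sits inside DET, which is inside NP, inside PP, inside NP, inside PP, inside NP, inside PP, inside VP, inside S, inside SBAR, inside VP, inside S — 12 brackets in all.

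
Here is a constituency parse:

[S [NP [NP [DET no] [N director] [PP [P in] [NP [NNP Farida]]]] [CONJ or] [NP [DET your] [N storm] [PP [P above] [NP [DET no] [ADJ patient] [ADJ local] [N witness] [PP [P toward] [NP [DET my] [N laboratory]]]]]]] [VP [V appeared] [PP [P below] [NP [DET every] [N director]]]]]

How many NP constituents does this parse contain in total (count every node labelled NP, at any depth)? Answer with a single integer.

Scanning left to right, an opening `[NP` appears at word positions 1, 1, 4, 6, 9, 14, 18 — 7 in total.

7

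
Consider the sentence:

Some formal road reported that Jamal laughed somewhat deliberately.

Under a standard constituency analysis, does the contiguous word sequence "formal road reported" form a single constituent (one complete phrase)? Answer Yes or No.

The smallest constituent containing the whole sequence is the clause [S some formal road reported that Jamal laughed somewhat deliberately], but the sequence is only part of it — it straddles the boundary between noun phrase "some formal road" and verb phrase "reported that Jamal laughed somewhat deliberately".

No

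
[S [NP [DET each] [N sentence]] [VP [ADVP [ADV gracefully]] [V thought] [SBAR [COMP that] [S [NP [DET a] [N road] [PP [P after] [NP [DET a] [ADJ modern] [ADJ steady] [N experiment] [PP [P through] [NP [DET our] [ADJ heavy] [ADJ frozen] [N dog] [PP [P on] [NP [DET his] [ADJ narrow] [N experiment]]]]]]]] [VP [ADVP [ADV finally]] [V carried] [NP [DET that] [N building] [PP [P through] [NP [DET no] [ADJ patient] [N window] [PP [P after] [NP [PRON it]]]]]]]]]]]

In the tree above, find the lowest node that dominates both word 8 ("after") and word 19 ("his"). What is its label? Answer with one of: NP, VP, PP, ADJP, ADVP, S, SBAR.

PP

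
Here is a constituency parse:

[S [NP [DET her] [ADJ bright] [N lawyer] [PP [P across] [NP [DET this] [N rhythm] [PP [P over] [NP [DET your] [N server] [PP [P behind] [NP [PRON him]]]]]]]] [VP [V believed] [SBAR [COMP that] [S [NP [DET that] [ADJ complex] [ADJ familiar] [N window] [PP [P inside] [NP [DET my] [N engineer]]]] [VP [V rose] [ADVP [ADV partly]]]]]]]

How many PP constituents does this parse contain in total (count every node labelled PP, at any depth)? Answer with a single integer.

4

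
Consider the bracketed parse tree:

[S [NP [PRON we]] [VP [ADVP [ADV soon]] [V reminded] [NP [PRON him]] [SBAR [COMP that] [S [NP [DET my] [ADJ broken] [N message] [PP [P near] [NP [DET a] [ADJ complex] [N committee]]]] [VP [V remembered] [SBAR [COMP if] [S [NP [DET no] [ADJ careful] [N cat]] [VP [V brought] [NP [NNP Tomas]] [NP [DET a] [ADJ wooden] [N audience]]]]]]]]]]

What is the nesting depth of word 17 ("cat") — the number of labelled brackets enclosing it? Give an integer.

9

Path from the root down to the word: S → VP → SBAR → S → VP → SBAR → S → NP → N. That is 9 enclosing brackets.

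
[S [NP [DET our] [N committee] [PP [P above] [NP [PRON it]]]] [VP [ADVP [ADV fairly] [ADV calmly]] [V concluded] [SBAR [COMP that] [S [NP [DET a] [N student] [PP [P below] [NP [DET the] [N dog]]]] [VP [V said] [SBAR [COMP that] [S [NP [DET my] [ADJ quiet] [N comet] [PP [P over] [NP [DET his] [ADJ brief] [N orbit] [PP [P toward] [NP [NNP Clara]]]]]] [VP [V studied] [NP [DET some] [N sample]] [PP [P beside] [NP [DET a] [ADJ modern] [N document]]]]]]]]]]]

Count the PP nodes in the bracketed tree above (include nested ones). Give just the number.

5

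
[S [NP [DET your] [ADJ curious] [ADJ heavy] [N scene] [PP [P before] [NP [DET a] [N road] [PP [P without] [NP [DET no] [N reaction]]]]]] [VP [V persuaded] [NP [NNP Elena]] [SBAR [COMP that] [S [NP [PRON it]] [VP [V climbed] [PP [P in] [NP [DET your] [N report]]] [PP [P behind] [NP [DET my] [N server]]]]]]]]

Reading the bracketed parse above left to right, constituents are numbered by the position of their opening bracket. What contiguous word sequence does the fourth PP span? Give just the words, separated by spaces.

behind my server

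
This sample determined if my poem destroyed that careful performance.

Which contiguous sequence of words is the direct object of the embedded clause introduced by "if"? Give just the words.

that careful performance

The verb of the embedded clause introduced by "if" is "destroyed"; its direct object is the NP "that careful performance".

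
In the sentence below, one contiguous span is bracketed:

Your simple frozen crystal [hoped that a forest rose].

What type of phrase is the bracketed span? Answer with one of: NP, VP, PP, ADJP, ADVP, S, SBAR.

VP

The span is built around the verb "hoped" — a verb phrase (VP).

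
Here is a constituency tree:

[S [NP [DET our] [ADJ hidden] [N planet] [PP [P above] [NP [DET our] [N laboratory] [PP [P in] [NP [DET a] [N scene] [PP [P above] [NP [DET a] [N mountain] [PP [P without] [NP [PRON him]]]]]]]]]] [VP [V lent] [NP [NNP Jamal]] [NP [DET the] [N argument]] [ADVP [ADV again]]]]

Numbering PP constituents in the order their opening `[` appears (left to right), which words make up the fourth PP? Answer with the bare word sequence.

without him

The PP opening brackets appear, in order, over: "above our laboratory in a scene above a mountain without him"; "in a scene above a mountain without him"; "above a mountain without him"; "without him". The fourth one spans "without him".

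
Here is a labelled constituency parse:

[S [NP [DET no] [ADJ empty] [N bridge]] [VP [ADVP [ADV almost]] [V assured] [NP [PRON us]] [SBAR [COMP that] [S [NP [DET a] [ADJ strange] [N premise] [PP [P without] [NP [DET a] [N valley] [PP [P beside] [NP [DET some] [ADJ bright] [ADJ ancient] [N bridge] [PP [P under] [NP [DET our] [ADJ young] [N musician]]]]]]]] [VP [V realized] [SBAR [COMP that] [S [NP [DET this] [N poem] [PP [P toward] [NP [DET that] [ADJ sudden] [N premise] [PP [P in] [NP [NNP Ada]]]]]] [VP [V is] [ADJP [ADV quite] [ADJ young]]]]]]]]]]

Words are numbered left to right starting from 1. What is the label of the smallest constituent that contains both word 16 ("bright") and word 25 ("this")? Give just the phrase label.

S

The smallest bracket enclosing both words is [S a strange premise without a valley beside some bright ancient bridge under our young musician realized that this poem toward that sudden premise in Ada is quite young], so the label is S.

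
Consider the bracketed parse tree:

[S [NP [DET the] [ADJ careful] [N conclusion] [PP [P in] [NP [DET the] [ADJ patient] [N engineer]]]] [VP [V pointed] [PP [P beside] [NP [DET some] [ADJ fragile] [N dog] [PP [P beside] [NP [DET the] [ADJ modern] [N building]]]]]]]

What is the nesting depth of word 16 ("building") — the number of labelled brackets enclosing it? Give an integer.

7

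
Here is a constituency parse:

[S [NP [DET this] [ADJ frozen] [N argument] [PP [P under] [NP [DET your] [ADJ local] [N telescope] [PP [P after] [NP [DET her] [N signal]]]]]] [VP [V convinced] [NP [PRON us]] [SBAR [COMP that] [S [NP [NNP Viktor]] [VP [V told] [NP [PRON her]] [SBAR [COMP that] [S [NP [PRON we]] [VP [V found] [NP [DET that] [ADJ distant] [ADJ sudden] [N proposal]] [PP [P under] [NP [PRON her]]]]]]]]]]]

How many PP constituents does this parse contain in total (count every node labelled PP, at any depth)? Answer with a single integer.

3

Scanning left to right, an opening `[PP` appears at word positions 4, 8, 24 — 3 in total.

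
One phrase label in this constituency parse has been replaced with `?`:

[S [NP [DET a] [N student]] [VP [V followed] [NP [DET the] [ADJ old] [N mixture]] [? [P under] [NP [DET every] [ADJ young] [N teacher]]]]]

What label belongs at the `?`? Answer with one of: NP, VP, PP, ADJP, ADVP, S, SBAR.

PP

Looking at what the `?` directly dominates — P 'under', NP — this is a prepositional phrase (PP).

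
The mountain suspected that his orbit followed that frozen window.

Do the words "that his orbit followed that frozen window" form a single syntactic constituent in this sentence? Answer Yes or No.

Yes

The sequence corresponds to a single SBAR node — the subordinate clause "that his orbit followed that frozen window".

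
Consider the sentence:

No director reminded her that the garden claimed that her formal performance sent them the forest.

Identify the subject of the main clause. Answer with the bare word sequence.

The subject of the main clause is the NP immediately before the verb "reminded": "no director".

no director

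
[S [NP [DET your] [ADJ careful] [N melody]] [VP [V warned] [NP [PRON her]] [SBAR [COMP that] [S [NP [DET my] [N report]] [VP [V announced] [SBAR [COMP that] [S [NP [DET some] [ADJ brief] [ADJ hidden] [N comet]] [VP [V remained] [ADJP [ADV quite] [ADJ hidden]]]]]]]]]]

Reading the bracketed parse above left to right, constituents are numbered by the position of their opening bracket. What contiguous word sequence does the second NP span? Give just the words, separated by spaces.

In left-to-right order the NP constituents are "your careful melody"; "her"; "my report"; "some brief hidden comet". Number 2 is "her".

her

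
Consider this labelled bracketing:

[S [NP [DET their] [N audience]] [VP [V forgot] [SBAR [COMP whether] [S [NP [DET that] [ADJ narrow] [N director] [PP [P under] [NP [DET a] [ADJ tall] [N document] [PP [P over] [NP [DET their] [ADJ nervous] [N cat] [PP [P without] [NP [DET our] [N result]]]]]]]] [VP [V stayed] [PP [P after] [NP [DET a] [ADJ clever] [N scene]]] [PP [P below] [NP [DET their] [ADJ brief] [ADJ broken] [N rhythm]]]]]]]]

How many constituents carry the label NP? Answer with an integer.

Scanning left to right, an opening `[NP` appears at word positions 1, 5, 9, 13, 17, 21, 25 — 7 in total.

7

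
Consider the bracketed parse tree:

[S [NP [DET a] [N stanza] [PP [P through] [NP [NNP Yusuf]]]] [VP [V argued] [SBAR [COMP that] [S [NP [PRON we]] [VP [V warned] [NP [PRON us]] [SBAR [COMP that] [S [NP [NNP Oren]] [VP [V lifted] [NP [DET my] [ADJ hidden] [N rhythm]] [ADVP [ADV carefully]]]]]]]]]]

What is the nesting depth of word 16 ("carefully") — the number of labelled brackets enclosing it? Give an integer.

10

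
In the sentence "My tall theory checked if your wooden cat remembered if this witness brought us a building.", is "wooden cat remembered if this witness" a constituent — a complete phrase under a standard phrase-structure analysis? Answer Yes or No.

The sequence begins inside the noun phrase "your wooden cat" and ends inside the verb phrase "remembered if this witness brought us a building"; it crosses a phrase boundary, so no single node in the tree spans exactly those words.

No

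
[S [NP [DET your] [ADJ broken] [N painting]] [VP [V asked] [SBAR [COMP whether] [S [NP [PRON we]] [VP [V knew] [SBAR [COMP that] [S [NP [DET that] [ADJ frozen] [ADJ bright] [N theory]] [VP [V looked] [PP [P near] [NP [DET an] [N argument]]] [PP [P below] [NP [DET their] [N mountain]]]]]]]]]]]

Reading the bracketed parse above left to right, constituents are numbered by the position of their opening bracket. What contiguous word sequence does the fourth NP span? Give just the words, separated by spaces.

an argument

Opening `[NP` markers occur at word positions 1, 6, 9, 15, 18; the fourth of these opens the constituent [NP an argument].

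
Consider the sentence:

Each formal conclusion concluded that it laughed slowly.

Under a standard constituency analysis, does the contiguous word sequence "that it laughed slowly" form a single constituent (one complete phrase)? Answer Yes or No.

"that it laughed slowly" is exactly the subordinate clause [SBAR that it laughed slowly], a complete constituent.

Yes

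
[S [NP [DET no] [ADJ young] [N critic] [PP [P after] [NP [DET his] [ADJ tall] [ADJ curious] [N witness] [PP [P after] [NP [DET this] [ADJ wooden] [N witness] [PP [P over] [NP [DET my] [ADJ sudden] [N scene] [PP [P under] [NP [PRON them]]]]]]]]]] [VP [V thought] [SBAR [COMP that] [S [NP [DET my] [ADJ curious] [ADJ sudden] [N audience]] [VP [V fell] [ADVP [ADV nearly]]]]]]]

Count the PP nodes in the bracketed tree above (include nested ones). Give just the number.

The PP constituents are: [PP after his tall curious witness after this wooden witness over my sudden scene under them]; [PP after this wooden witness over my sudden scene under them]; [PP over my sudden scene under them]; [PP under them]. Total: 4.

4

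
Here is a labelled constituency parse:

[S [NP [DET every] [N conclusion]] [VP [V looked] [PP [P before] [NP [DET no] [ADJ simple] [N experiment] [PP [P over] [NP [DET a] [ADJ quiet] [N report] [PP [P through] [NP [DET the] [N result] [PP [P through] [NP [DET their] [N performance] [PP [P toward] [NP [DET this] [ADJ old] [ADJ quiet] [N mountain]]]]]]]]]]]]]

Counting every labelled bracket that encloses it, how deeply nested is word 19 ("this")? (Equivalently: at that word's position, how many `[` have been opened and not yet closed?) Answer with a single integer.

Path from the root down to the word: S → VP → PP → NP → PP → NP → PP → NP → PP → NP → PP → NP → DET. That is 13 enclosing brackets.

13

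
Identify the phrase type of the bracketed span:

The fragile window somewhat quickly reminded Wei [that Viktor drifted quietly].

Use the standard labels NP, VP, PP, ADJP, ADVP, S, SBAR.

SBAR

The bracketed span "that Viktor drifted quietly" is headed by "that", making it a subordinate clause (SBAR).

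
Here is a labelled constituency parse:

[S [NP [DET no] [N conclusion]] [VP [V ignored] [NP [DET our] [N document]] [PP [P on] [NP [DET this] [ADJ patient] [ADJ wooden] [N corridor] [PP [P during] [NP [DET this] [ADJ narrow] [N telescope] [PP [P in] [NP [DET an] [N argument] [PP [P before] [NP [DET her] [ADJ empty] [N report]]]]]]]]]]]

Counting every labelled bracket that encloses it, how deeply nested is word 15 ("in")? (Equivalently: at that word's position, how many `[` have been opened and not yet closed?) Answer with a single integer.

Path from the root down to the word: S → VP → PP → NP → PP → NP → PP → P. That is 8 enclosing brackets.

8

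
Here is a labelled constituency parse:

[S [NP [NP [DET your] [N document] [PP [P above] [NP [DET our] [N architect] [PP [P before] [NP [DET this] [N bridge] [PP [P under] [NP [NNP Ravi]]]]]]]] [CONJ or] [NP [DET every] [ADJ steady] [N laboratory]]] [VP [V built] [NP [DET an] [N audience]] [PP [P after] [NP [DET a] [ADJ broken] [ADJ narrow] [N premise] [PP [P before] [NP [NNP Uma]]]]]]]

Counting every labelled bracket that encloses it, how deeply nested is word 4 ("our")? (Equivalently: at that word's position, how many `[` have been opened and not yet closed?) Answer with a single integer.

The word sits inside DET, which is inside NP, inside PP, inside NP, inside NP, inside S — 6 brackets in all.

6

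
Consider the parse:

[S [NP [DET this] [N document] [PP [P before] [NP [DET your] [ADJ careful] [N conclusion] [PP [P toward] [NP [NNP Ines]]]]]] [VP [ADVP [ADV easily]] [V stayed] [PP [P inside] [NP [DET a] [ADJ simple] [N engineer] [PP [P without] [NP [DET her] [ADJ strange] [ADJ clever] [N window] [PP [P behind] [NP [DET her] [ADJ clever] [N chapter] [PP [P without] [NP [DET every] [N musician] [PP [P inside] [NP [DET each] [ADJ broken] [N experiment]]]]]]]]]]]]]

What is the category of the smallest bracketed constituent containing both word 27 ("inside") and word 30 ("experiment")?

The smallest bracket enclosing both words is [PP inside each broken experiment], so the label is PP.

PP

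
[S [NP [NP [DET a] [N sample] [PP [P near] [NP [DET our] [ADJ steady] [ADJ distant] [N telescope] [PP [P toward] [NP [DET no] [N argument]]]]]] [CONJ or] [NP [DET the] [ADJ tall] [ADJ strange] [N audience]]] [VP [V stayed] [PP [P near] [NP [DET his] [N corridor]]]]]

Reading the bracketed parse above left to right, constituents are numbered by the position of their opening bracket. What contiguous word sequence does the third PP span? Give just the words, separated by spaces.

The PP opening brackets appear, in order, over: "near our steady distant telescope toward no argument"; "toward no argument"; "near his corridor". The third one spans "near his corridor".

near his corridor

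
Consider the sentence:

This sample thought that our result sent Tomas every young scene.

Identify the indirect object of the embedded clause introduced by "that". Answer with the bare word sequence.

The verb of the embedded clause introduced by "that" is "sent"; its indirect object is the NP "Tomas".

Tomas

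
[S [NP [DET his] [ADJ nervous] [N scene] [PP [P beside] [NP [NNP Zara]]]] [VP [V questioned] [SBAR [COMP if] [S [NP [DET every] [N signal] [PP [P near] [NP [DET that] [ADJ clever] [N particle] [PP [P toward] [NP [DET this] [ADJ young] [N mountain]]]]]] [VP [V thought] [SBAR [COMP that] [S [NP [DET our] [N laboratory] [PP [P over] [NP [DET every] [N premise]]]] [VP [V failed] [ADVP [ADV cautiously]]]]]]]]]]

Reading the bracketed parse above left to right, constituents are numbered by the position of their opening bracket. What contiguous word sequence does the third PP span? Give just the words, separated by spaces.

toward this young mountain

Opening `[PP` markers occur at word positions 4, 10, 14, 22; the third of these opens the constituent [PP toward this young mountain].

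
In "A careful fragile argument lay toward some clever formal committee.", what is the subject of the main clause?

a careful fragile argument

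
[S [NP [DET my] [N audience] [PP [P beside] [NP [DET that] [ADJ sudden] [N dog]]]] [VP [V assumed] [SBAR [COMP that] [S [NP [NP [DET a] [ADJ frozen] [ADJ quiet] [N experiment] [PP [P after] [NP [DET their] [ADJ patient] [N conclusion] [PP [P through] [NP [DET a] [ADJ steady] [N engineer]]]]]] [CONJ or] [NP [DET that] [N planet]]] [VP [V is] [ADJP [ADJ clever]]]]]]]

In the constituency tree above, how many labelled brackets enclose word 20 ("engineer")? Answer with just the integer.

Path from the root down to the word: S → VP → SBAR → S → NP → NP → PP → NP → PP → NP → N. That is 11 enclosing brackets.

11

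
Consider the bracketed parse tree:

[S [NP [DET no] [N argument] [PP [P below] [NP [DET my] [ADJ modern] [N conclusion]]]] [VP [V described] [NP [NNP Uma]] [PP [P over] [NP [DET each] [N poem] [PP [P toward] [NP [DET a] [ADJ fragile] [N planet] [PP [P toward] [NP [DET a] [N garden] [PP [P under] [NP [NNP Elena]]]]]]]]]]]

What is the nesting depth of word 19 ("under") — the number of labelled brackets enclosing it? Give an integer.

10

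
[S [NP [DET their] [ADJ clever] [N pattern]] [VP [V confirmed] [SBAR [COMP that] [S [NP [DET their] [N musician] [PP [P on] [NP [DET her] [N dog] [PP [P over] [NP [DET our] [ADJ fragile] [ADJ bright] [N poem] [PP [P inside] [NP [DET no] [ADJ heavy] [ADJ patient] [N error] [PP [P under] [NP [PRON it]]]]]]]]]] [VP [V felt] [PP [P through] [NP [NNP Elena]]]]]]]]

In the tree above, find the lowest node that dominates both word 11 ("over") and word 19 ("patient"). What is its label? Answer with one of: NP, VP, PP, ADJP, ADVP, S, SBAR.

Word 11 lies under S → VP → SBAR → S → NP → PP → NP → PP → P; word 19 lies under S → VP → SBAR → S → NP → PP → NP → PP → NP → PP → NP → ADJ. The lowest shared node is the PP.

PP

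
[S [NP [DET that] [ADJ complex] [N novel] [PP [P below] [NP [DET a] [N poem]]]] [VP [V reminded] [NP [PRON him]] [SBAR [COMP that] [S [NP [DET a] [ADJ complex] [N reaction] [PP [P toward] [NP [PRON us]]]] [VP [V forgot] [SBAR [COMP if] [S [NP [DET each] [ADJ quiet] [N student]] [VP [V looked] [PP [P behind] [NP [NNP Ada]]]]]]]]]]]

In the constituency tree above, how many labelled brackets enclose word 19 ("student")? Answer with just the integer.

9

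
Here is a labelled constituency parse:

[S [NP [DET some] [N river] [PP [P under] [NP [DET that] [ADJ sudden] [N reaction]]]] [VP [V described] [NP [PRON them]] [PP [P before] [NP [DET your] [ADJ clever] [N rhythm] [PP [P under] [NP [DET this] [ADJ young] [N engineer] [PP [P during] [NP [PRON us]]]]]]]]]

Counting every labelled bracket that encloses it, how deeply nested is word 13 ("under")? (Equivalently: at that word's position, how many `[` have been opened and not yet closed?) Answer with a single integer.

6

The word sits inside P, which is inside PP, inside NP, inside PP, inside VP, inside S — 6 brackets in all.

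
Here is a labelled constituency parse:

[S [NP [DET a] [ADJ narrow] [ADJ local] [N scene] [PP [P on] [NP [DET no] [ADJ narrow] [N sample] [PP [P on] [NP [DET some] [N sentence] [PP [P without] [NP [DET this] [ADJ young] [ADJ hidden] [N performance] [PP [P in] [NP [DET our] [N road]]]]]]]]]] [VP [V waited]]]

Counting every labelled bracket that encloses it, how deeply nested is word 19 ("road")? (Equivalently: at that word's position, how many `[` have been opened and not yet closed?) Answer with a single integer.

11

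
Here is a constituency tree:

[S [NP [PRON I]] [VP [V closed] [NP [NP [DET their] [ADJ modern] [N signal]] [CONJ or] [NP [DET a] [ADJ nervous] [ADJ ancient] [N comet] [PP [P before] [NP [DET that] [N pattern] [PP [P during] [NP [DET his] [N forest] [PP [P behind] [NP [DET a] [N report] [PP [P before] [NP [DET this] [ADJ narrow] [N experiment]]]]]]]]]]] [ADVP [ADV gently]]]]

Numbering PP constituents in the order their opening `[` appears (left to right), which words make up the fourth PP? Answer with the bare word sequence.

before this narrow experiment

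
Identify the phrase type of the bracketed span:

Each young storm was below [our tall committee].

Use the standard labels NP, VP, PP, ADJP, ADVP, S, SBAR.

NP

"committee" is the head of the bracketed span, so the span is a noun phrase: NP.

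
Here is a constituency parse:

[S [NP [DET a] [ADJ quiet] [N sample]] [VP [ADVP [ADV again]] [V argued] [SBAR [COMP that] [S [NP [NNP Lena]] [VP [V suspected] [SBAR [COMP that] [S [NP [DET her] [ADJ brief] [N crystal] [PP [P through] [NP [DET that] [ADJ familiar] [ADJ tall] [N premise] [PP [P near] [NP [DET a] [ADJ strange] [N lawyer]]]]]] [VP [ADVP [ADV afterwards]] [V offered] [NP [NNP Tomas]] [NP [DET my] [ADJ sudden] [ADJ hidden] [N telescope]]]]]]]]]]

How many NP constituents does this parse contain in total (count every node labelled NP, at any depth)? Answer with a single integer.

7

The NP constituents are: [NP a quiet sample]; [NP Lena]; [NP her brief crystal through that familiar tall premise near a strange lawyer]; [NP that familiar tall premise near a strange lawyer]; [NP a strange lawyer]; [NP Tomas] …. Total: 7.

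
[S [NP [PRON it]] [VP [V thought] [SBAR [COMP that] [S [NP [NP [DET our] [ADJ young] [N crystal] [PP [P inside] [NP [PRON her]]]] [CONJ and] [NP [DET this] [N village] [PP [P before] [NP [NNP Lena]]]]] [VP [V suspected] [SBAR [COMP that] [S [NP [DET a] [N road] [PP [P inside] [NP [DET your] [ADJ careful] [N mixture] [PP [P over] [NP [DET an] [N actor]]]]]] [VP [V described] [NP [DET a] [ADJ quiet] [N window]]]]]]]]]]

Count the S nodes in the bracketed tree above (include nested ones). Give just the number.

3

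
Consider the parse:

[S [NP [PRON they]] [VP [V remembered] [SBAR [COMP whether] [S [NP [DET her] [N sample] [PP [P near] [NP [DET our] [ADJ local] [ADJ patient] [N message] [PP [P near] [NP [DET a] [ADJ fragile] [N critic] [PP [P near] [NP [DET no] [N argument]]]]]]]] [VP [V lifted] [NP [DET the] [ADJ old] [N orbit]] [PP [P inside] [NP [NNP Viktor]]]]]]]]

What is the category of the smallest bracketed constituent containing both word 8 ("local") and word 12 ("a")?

NP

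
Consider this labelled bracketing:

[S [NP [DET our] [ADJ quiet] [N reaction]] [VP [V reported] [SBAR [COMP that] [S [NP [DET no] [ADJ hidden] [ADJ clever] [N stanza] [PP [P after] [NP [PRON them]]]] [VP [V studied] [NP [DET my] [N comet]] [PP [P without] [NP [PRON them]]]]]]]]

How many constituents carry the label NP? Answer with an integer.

5

Scanning left to right, an opening `[NP` appears at word positions 1, 6, 11, 13, 16 — 5 in total.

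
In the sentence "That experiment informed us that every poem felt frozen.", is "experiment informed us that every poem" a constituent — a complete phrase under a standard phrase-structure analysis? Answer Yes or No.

No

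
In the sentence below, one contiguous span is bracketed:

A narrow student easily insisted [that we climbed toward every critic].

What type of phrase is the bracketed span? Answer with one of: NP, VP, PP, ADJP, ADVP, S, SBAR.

SBAR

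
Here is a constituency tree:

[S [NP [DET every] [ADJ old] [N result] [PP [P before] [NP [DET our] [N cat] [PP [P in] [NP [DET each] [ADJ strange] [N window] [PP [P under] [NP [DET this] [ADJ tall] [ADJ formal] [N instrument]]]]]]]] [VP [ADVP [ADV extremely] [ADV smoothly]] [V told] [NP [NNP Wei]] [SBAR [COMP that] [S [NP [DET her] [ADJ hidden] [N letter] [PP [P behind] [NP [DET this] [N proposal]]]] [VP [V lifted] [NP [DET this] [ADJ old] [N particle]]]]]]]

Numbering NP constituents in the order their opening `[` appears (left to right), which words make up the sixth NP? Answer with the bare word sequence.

her hidden letter behind this proposal

The NP opening brackets appear, in order, over: "every old result before our cat in each strange window under this tall formal instrument"; "our cat in each strange window under this tall formal instrument"; "each strange window under this tall formal instrument"; "this tall formal instrument"; "Wei"; "her hidden letter behind this proposal"; "this proposal"; "this old particle". The sixth one spans "her hidden letter behind this proposal".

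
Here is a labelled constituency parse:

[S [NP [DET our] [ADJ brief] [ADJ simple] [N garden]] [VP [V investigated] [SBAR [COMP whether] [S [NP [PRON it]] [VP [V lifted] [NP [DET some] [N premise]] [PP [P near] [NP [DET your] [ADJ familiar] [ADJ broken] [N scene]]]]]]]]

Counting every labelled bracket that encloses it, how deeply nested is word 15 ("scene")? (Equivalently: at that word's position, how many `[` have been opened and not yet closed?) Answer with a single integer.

8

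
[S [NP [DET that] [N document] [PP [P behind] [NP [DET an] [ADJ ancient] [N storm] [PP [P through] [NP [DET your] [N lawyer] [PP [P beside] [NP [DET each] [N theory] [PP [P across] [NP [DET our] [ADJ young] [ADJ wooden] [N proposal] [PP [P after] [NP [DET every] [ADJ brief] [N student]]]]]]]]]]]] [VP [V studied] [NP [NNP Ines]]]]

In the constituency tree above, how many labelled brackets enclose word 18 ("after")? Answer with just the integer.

12

Counting open brackets not yet closed at "after": [S [NP [PP [NP [PP [NP [PP [NP [PP [NP [PP [P = 12.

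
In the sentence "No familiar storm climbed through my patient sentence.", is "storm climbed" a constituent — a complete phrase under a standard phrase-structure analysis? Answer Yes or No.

The smallest constituent containing the whole sequence is the clause [S no familiar storm climbed through my patient sentence], but the sequence is only part of it — it straddles the boundary between noun phrase "no familiar storm" and verb phrase "climbed through my patient sentence".

No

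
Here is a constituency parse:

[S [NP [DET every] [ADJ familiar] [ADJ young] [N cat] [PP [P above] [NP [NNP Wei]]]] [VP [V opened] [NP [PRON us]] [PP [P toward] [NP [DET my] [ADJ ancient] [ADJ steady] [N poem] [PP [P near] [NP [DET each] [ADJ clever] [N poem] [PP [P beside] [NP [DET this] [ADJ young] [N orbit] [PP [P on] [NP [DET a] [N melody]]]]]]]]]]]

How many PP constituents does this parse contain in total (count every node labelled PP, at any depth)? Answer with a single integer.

5

The PP constituents are: [PP above Wei]; [PP toward my ancient steady poem near each clever poem beside this young orbit on a melody]; [PP near each clever poem beside this young orbit on a melody]; [PP beside this young orbit on a melody]; [PP on a melody]. Total: 5.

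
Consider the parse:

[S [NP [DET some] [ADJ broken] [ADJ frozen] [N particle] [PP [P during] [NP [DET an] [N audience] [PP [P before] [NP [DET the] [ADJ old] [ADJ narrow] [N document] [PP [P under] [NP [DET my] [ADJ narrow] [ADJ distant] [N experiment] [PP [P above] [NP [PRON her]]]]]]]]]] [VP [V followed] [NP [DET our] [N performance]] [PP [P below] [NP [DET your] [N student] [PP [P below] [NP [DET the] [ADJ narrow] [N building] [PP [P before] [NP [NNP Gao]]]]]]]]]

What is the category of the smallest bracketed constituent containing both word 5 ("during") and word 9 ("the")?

The smallest bracket enclosing both words is [PP during an audience before the old narrow document under my narrow distant experiment above her], so the label is PP.

PP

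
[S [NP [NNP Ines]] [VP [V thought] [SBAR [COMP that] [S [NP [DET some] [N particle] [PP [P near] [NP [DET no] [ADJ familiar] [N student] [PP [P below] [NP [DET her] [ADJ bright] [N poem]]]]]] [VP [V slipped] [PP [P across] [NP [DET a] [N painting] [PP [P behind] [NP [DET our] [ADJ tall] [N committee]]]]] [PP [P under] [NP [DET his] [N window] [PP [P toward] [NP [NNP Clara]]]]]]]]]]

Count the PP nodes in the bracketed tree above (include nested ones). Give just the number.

6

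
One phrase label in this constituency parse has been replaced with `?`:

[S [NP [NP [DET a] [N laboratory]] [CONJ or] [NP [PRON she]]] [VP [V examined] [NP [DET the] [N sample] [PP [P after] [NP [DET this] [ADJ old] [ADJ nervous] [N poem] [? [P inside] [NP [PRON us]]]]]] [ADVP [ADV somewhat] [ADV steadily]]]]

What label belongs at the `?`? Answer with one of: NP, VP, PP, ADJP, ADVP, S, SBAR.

PP

A constituent whose immediate children are P 'inside', NP is a prepositional phrase: PP.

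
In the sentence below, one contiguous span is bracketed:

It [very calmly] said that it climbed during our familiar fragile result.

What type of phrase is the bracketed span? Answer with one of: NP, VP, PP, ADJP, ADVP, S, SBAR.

ADVP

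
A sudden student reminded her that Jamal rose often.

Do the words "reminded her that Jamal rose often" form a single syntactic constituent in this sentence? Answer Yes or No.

Yes

These words form the whole verb phrase headed by "reminded", so yes — one constituent.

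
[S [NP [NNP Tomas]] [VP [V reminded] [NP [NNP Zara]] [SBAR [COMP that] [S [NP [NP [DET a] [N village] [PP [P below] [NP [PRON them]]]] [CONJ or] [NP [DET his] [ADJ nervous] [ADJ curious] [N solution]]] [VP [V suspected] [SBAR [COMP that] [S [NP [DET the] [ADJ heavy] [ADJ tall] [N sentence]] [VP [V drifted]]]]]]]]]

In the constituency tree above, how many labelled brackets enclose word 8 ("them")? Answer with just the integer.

The word sits inside PRON, which is inside NP, inside PP, inside NP, inside NP, inside S, inside SBAR, inside VP, inside S — 9 brackets in all.

9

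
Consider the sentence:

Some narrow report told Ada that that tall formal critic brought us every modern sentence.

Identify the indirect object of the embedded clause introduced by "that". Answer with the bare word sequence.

us

Within the embedded clause introduced by "that", the indirect object of "brought" is "us".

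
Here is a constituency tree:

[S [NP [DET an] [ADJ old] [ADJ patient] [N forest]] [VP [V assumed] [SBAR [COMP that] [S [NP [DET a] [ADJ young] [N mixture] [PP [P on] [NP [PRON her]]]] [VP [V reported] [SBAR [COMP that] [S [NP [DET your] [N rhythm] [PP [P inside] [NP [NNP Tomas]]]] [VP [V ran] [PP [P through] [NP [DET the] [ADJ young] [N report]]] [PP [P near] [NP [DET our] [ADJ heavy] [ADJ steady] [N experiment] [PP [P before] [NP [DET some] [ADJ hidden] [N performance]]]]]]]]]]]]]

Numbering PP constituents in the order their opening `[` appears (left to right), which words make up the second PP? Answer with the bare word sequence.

inside Tomas

The PP opening brackets appear, in order, over: "on her"; "inside Tomas"; "through the young report"; "near our heavy steady experiment before some hidden performance"; "before some hidden performance". The second one spans "inside Tomas".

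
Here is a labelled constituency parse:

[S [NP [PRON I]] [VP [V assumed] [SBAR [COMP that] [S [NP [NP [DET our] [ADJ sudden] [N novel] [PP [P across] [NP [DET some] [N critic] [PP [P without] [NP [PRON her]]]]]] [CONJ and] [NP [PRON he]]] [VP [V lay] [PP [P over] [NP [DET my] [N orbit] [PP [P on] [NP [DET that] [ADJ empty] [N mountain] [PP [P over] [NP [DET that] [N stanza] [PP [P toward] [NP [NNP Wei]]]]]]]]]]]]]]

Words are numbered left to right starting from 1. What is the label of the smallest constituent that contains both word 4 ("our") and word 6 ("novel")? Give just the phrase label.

The smallest bracket enclosing both words is [NP our sudden novel across some critic without her], so the label is NP.

NP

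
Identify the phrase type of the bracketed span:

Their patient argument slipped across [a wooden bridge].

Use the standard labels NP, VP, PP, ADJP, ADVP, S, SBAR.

"bridge" is the head of the bracketed span, so the span is a noun phrase: NP.

NP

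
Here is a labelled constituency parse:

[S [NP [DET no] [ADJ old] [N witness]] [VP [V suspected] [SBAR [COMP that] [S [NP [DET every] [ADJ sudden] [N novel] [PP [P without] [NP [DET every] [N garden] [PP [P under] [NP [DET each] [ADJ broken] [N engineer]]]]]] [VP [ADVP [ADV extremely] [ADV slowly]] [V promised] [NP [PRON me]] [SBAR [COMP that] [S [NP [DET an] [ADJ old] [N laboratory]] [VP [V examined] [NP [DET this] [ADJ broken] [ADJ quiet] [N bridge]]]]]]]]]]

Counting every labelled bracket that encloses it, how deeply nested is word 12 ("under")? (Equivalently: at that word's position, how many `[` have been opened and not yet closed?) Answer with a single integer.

Counting open brackets not yet closed at "under": [S [VP [SBAR [S [NP [PP [NP [PP [P = 9.

9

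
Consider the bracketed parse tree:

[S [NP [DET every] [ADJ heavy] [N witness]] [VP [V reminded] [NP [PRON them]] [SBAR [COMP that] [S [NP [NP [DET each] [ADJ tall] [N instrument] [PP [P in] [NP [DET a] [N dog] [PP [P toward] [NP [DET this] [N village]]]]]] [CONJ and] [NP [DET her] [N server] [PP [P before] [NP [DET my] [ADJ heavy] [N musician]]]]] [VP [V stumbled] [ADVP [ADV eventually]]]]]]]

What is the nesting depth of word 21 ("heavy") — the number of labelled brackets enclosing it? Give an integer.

9

The word sits inside ADJ, which is inside NP, inside PP, inside NP, inside NP, inside S, inside SBAR, inside VP, inside S — 9 brackets in all.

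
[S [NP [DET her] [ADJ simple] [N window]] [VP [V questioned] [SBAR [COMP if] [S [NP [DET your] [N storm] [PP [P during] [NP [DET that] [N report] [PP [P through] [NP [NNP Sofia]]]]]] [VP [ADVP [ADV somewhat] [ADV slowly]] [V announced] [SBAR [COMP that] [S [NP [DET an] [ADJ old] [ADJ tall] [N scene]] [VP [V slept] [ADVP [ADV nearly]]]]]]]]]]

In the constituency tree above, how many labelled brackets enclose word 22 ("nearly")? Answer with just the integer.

10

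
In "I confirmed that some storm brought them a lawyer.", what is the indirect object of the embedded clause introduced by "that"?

them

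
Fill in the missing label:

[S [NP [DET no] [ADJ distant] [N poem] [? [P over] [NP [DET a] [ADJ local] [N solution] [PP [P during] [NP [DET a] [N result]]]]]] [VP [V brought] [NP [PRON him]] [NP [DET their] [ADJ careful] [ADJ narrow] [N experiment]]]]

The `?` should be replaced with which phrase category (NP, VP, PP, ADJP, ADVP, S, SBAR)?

PP

The `?` node immediately contains: P 'over', NP. That is the internal structure of a prepositional phrase, so the label is PP.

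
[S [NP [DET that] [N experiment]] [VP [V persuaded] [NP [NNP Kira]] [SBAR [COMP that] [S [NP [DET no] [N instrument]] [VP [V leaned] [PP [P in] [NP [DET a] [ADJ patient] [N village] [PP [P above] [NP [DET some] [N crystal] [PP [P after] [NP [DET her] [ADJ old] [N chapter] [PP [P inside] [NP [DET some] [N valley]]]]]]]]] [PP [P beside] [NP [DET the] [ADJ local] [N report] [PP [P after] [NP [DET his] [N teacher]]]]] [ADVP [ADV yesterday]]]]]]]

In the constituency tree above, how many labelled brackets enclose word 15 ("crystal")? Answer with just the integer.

10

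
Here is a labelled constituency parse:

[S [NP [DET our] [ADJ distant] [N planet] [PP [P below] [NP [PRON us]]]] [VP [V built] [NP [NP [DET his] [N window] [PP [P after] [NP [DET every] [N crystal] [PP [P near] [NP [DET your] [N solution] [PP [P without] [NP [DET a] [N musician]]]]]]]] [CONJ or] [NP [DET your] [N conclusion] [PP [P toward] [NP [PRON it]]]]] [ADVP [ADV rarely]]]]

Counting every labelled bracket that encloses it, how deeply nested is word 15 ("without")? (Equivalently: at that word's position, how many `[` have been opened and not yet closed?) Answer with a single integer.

Counting open brackets not yet closed at "without": [S [VP [NP [NP [PP [NP [PP [NP [PP [P = 10.

10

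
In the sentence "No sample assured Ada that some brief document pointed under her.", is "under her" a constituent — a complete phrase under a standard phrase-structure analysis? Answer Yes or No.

"under her" is exactly the prepositional phrase [PP under her], a complete constituent.

Yes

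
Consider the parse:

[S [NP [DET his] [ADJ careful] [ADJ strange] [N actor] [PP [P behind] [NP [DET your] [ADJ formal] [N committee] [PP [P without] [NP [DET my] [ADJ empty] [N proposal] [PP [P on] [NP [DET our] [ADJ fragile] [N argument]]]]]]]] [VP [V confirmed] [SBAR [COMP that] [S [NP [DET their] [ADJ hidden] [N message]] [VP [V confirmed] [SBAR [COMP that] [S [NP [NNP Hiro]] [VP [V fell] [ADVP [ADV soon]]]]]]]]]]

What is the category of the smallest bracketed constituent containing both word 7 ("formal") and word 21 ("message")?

S

Both words fall inside [S his careful strange actor behind your formal committee without my empty proposal on our fragile argument confirmed that their hidden message confirmed that Hiro fell soon] (words 1–26), and no smaller constituent contains them both. Label: S.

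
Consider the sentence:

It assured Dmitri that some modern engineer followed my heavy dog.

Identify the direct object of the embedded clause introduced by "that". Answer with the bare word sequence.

my heavy dog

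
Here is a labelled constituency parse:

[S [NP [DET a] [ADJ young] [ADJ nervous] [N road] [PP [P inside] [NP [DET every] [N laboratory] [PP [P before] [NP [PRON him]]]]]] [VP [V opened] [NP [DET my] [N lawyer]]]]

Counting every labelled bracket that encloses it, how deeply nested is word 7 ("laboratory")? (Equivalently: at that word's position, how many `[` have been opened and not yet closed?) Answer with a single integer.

5

Path from the root down to the word: S → NP → PP → NP → N. That is 5 enclosing brackets.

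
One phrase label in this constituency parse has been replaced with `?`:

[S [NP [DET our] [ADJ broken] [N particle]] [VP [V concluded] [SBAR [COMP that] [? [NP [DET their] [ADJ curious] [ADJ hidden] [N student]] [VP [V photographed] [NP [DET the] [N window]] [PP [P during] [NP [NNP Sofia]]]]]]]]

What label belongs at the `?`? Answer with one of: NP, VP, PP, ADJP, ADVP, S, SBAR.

S

Looking at what the `?` directly dominates — NP, VP — this is a clause (S).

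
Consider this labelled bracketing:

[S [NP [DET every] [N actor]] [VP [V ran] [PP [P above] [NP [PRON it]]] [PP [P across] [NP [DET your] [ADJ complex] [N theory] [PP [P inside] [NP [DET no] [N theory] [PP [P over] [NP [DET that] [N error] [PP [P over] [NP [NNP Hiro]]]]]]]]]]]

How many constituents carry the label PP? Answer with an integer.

5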